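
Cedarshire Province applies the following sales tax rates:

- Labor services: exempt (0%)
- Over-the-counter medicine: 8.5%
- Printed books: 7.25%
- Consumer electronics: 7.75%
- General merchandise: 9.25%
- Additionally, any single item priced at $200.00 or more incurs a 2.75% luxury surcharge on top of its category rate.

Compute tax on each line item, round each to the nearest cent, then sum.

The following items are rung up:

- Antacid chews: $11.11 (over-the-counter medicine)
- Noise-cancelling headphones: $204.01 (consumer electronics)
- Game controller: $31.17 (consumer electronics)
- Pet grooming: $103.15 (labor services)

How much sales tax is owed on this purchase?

$24.78

Antacid chews $11.11: over-the-counter medicine → 8.5% → $0.94
Noise-cancelling headphones $204.01: consumer electronics → 7.75% + 2.75% surcharge = 10.5% → $21.42
Game controller $31.17: consumer electronics → 7.75% → $2.42
Pet grooming $103.15: labor services → 0% → $0.00
Total tax = $0.94 + $21.42 + $2.42 = $24.78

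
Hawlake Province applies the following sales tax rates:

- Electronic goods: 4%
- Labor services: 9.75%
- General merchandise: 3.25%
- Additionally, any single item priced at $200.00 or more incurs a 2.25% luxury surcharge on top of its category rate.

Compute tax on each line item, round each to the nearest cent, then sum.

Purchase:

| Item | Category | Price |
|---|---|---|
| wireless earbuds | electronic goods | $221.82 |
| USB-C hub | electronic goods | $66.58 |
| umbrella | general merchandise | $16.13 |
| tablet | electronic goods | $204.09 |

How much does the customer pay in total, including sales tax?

$538.42

Wireless earbuds $221.82: electronic goods → 4% + 2.25% surcharge = 6.25% → $13.86
USB-C hub $66.58: electronic goods → 4% → $2.66
Umbrella $16.13: general merchandise → 3.25% → $0.52
Tablet $204.09: electronic goods → 4% + 2.25% surcharge = 6.25% → $12.76
Subtotal = $508.62; tax = $29.80; total due = $538.42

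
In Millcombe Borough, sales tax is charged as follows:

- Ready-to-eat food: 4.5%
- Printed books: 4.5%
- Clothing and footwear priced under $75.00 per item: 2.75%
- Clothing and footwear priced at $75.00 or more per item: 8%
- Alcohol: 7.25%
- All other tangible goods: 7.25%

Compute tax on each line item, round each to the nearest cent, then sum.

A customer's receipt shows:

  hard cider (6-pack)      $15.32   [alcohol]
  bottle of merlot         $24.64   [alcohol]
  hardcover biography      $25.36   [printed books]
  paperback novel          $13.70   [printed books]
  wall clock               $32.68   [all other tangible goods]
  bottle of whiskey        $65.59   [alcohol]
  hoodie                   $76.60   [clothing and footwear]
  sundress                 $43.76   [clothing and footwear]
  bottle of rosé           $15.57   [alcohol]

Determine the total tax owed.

Hard cider (6-pack) $15.32: alcohol → 7.25% → $1.11
Bottle of merlot $24.64: alcohol → 7.25% → $1.79
Hardcover biography $25.36: printed books → 4.5% → $1.14
Paperback novel $13.70: printed books → 4.5% → $0.62
Wall clock $32.68: all other tangible goods → 7.25% → $2.37
Bottle of whiskey $65.59: alcohol → 7.25% → $4.76
Hoodie $76.60: clothing and footwear, $75.00 or more → 8% → $6.13
Sundress $43.76: clothing and footwear, under $75.00 → 2.75% → $1.20
Bottle of rosé $15.57: alcohol → 7.25% → $1.13
Total tax = $1.11 + $1.79 + $1.14 + $0.62 + $2.37 + $4.76 + $6.13 + $1.20 + $1.13 = $20.25

$20.25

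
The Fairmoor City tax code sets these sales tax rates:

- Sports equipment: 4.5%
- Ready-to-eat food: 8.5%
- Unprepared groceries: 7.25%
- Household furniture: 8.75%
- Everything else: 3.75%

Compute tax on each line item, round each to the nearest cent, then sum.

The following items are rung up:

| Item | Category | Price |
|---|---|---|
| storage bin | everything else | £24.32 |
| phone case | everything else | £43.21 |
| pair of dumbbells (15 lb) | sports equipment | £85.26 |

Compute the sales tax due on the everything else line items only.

£2.53

Storage bin £24.32: everything else → 3.75% → £0.91
Phone case £43.21: everything else → 3.75% → £1.62
Tax on everything else = £0.91 + £1.62 = £2.53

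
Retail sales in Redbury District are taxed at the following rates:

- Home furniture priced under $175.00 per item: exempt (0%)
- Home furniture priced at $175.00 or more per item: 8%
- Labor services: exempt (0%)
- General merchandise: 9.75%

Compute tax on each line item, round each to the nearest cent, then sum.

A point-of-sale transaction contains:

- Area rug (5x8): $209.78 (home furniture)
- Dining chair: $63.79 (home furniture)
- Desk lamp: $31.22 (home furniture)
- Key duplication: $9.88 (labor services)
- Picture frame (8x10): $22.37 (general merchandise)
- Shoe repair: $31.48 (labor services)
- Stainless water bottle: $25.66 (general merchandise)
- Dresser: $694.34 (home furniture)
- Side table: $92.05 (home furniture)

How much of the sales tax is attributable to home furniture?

$72.33

Area rug (5x8) $209.78: home furniture, $175.00 or more → 8% → $16.78
Dining chair $63.79: home furniture, under $175.00 → 0% → $0.00
Desk lamp $31.22: home furniture, under $175.00 → 0% → $0.00
Dresser $694.34: home furniture, $175.00 or more → 8% → $55.55
Side table $92.05: home furniture, under $175.00 → 0% → $0.00
Tax on home furniture = $16.78 + $0.00 + $0.00 + $55.55 + $0.00 = $72.33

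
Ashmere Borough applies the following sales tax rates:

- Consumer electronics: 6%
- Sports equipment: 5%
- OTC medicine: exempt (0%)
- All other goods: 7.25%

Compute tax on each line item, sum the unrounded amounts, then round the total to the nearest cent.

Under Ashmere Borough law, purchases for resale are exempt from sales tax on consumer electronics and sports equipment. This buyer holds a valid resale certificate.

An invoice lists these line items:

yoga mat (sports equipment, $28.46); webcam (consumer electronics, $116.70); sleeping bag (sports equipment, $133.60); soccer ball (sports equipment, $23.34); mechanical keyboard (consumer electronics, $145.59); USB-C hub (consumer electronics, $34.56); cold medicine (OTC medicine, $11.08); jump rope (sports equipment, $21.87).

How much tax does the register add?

$0.00

Yoga mat $28.46: sports equipment, buyer-exempt → 0% → $0.00
Webcam $116.70: consumer electronics, buyer-exempt → 0% → $0.00
Sleeping bag $133.60: sports equipment, buyer-exempt → 0% → $0.00
Soccer ball $23.34: sports equipment, buyer-exempt → 0% → $0.00
Mechanical keyboard $145.59: consumer electronics, buyer-exempt → 0% → $0.00
USB-C hub $34.56: consumer electronics, buyer-exempt → 0% → $0.00
Cold medicine $11.08: OTC medicine → 0% → $0.00
Jump rope $21.87: sports equipment, buyer-exempt → 0% → $0.00
Unrounded tax sum = $0.00 → $0.00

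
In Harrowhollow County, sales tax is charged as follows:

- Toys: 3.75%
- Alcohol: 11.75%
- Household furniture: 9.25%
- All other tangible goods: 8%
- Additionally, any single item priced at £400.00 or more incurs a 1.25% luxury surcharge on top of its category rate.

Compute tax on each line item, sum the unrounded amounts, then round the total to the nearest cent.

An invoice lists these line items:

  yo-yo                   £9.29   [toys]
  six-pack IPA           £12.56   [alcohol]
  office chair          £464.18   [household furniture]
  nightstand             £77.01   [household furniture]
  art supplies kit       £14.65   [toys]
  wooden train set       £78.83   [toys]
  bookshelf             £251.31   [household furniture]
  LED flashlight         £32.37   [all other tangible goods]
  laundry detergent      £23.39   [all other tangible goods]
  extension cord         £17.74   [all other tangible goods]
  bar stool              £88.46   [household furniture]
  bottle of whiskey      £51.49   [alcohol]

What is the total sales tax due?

£104.55

Yo-yo £9.29: toys → 3.75% → £0.348375
Six-pack IPA £12.56: alcohol → 11.75% → £1.4758
Office chair £464.18: household furniture → 9.25% + 1.25% surcharge = 10.5% → £48.7389
Nightstand £77.01: household furniture → 9.25% → £7.123425
Art supplies kit £14.65: toys → 3.75% → £0.549375
Wooden train set £78.83: toys → 3.75% → £2.956125
Bookshelf £251.31: household furniture → 9.25% → £23.246175
LED flashlight £32.37: all other tangible goods → 8% → £2.5896
Laundry detergent £23.39: all other tangible goods → 8% → £1.8712
Extension cord £17.74: all other tangible goods → 8% → £1.4192
Bar stool £88.46: household furniture → 9.25% → £8.18255
Bottle of whiskey £51.49: alcohol → 11.75% → £6.050075
Unrounded tax sum = £104.5508 → £104.55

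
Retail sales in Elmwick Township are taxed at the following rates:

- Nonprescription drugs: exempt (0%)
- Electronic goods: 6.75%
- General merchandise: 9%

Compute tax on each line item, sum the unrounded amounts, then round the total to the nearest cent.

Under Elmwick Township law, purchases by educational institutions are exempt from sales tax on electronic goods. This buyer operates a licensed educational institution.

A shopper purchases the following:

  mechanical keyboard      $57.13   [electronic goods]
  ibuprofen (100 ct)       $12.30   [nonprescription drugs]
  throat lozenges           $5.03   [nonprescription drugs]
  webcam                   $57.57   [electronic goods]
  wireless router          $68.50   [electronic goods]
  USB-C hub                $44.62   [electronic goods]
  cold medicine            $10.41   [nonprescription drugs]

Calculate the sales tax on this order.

Mechanical keyboard $57.13: electronic goods, buyer-exempt → 0% → $0.00
Ibuprofen (100 ct) $12.30: nonprescription drugs → 0% → $0.00
Throat lozenges $5.03: nonprescription drugs → 0% → $0.00
Webcam $57.57: electronic goods, buyer-exempt → 0% → $0.00
Wireless router $68.50: electronic goods, buyer-exempt → 0% → $0.00
USB-C hub $44.62: electronic goods, buyer-exempt → 0% → $0.00
Cold medicine $10.41: nonprescription drugs → 0% → $0.00
Unrounded tax sum = $0.00 → $0.00

$0.00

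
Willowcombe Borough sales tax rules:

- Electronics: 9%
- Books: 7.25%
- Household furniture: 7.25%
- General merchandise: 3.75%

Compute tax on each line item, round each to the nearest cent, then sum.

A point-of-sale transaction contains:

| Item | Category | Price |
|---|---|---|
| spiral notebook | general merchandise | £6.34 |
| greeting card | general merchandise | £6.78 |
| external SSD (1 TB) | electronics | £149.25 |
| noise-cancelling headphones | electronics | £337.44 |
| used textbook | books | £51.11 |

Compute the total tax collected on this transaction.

£48.00

Spiral notebook £6.34: general merchandise → 3.75% → £0.24
Greeting card £6.78: general merchandise → 3.75% → £0.25
External SSD (1 TB) £149.25: electronics → 9% → £13.43
Noise-cancelling headphones £337.44: electronics → 9% → £30.37
Used textbook £51.11: books → 7.25% → £3.71
Total tax = £0.24 + £0.25 + £13.43 + £30.37 + £3.71 = £48.00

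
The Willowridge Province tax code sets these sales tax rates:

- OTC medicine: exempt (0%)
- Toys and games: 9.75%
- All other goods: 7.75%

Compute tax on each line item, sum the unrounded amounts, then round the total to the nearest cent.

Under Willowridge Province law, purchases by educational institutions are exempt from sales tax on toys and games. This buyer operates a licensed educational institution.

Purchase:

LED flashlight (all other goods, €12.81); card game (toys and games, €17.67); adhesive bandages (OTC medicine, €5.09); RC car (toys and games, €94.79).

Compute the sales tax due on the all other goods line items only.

LED flashlight €12.81: all other goods → 7.75% → €0.992775
Tax on all other goods: unrounded sum = €0.992775 → €0.99

€0.99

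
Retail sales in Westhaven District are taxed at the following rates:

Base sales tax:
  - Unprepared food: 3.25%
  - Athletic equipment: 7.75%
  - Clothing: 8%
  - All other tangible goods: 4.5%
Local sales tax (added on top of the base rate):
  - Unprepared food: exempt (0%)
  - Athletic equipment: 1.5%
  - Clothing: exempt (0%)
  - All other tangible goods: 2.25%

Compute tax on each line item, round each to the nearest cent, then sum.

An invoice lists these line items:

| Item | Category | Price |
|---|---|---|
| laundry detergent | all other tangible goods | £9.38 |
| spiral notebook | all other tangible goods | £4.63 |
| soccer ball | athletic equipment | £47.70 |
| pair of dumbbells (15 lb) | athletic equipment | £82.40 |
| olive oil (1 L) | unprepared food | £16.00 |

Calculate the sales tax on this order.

Laundry detergent £9.38: all other tangible goods → 4.5% + 2.25% local = 6.75% → £0.63
Spiral notebook £4.63: all other tangible goods → 4.5% + 2.25% local = 6.75% → £0.31
Soccer ball £47.70: athletic equipment → 7.75% + 1.5% local = 9.25% → £4.41
Pair of dumbbells (15 lb) £82.40: athletic equipment → 7.75% + 1.5% local = 9.25% → £7.62
Olive oil (1 L) £16.00: unprepared food → 3.25% + 0% local = 3.25% → £0.52
Total tax = £0.63 + £0.31 + £4.41 + £7.62 + £0.52 = £13.49

£13.49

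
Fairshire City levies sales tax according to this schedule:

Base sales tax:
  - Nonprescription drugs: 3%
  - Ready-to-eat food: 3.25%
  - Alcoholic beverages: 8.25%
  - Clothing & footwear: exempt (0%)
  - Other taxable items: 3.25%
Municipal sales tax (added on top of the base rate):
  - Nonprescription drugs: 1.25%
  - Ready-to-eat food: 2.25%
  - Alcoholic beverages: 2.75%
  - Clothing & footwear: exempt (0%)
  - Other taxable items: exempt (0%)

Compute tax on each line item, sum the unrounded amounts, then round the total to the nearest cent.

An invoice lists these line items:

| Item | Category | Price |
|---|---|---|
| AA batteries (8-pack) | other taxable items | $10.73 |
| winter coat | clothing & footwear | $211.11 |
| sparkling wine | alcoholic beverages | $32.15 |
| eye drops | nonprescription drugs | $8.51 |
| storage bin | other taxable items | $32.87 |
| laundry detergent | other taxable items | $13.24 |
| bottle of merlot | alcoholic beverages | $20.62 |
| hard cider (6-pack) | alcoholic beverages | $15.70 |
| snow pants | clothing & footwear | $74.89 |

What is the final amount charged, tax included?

$429.56

AA batteries (8-pack) $10.73: other taxable items → 3.25% + 0% municipal = 3.25% → $0.348725
Winter coat $211.11: clothing & footwear → 0% + 0% municipal = 0% → $0.00
Sparkling wine $32.15: alcoholic beverages → 8.25% + 2.75% municipal = 11% → $3.5365
Eye drops $8.51: nonprescription drugs → 3% + 1.25% municipal = 4.25% → $0.361675
Storage bin $32.87: other taxable items → 3.25% + 0% municipal = 3.25% → $1.068275
Laundry detergent $13.24: other taxable items → 3.25% + 0% municipal = 3.25% → $0.4303
Bottle of merlot $20.62: alcoholic beverages → 8.25% + 2.75% municipal = 11% → $2.2682
Hard cider (6-pack) $15.70: alcoholic beverages → 8.25% + 2.75% municipal = 11% → $1.727
Snow pants $74.89: clothing & footwear → 0% + 0% municipal = 0% → $0.00
Subtotal = $419.82; unrounded tax = $9.740675 → $9.74; total due = $429.56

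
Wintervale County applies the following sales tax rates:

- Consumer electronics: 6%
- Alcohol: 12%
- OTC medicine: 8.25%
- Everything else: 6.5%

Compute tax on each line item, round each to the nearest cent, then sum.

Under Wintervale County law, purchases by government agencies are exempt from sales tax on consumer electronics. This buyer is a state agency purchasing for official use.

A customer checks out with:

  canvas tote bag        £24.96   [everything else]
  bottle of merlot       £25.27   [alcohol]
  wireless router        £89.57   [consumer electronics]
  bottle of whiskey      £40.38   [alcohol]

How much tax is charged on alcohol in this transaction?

Bottle of merlot £25.27: alcohol → 12% → £3.03
Bottle of whiskey £40.38: alcohol → 12% → £4.85
Tax on alcohol = £3.03 + £4.85 = £7.88

£7.88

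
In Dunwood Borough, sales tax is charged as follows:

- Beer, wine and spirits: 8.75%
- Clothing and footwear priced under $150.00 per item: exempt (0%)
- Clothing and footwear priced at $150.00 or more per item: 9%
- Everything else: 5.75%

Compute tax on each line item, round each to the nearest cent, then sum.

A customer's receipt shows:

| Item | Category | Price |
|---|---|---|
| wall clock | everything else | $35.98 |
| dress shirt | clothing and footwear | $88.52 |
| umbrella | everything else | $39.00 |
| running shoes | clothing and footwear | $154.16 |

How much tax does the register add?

$18.18

Wall clock $35.98: everything else → 5.75% → $2.07
Dress shirt $88.52: clothing and footwear, under $150.00 → 0% → $0.00
Umbrella $39.00: everything else → 5.75% → $2.24
Running shoes $154.16: clothing and footwear, $150.00 or more → 9% → $13.87
Total tax = $2.07 + $2.24 + $13.87 = $18.18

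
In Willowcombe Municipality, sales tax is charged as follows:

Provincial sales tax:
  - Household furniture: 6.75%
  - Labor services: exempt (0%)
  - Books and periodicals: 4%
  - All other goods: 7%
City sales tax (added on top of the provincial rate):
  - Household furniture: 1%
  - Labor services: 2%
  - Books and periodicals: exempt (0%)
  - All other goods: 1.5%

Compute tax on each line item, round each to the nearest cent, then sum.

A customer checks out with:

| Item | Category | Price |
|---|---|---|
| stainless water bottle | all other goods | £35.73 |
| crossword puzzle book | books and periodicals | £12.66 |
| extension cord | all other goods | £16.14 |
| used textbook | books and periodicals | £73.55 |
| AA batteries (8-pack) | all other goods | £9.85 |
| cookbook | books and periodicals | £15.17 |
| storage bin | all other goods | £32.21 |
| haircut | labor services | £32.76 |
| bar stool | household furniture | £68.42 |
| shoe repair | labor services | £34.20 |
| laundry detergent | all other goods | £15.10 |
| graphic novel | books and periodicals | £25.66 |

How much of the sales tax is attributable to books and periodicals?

£5.09

Crossword puzzle book £12.66: books and periodicals → 4% + 0% city = 4% → £0.51
Used textbook £73.55: books and periodicals → 4% + 0% city = 4% → £2.94
Cookbook £15.17: books and periodicals → 4% + 0% city = 4% → £0.61
Graphic novel £25.66: books and periodicals → 4% + 0% city = 4% → £1.03
Tax on books and periodicals = £0.51 + £2.94 + £0.61 + £1.03 = £5.09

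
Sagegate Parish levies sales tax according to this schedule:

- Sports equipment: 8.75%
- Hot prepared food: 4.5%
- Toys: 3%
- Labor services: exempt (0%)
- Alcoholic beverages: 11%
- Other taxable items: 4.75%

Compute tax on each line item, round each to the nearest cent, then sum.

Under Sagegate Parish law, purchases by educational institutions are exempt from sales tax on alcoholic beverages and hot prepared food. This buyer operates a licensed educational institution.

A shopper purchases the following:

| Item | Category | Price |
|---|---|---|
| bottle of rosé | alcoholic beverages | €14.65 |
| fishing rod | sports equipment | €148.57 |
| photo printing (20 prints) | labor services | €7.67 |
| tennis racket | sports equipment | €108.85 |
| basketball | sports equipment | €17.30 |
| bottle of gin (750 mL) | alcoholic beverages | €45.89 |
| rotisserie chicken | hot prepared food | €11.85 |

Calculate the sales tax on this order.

Bottle of rosé €14.65: alcoholic beverages, buyer-exempt → 0% → €0.00
Fishing rod €148.57: sports equipment → 8.75% → €13.00
Photo printing (20 prints) €7.67: labor services → 0% → €0.00
Tennis racket €108.85: sports equipment → 8.75% → €9.52
Basketball €17.30: sports equipment → 8.75% → €1.51
Bottle of gin (750 mL) €45.89: alcoholic beverages, buyer-exempt → 0% → €0.00
Rotisserie chicken €11.85: hot prepared food, buyer-exempt → 0% → €0.00
Total tax = €13.00 + €9.52 + €1.51 = €24.03

€24.03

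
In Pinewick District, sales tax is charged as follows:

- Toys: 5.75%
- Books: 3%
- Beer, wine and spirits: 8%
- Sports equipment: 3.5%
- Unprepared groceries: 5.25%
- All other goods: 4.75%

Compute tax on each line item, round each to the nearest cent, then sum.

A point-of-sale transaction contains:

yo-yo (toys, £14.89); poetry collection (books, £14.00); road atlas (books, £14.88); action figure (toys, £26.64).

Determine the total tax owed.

Yo-yo £14.89: toys → 5.75% → £0.86
Poetry collection £14.00: books → 3% → £0.42
Road atlas £14.88: books → 3% → £0.45
Action figure £26.64: toys → 5.75% → £1.53
Total tax = £0.86 + £0.42 + £0.45 + £1.53 = £3.26

£3.26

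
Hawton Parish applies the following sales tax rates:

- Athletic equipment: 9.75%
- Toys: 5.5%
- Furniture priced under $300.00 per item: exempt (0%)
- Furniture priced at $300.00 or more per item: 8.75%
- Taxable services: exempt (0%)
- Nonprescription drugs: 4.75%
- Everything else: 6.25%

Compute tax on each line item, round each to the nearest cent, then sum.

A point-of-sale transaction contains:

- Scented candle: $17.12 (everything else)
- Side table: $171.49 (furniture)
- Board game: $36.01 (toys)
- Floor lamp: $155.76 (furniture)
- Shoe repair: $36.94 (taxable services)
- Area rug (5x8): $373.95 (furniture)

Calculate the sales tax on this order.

$35.77

Scented candle $17.12: everything else → 6.25% → $1.07
Side table $171.49: furniture, under $300.00 → 0% → $0.00
Board game $36.01: toys → 5.5% → $1.98
Floor lamp $155.76: furniture, under $300.00 → 0% → $0.00
Shoe repair $36.94: taxable services → 0% → $0.00
Area rug (5x8) $373.95: furniture, $300.00 or more → 8.75% → $32.72
Total tax = $1.07 + $1.98 + $32.72 = $35.77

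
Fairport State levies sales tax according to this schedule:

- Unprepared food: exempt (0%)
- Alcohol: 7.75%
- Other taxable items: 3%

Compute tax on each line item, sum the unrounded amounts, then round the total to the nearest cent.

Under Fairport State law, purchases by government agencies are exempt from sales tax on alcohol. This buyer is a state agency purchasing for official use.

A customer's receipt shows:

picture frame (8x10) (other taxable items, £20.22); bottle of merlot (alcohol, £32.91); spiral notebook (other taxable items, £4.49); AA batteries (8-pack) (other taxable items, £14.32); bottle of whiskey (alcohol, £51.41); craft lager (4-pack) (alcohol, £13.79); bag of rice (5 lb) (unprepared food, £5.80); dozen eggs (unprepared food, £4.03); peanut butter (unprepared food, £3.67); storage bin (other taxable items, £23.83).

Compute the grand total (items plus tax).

£176.36

Picture frame (8x10) £20.22: other taxable items → 3% → £0.6066
Bottle of merlot £32.91: alcohol, buyer-exempt → 0% → £0.00
Spiral notebook £4.49: other taxable items → 3% → £0.1347
AA batteries (8-pack) £14.32: other taxable items → 3% → £0.4296
Bottle of whiskey £51.41: alcohol, buyer-exempt → 0% → £0.00
Craft lager (4-pack) £13.79: alcohol, buyer-exempt → 0% → £0.00
Bag of rice (5 lb) £5.80: unprepared food → 0% → £0.00
Dozen eggs £4.03: unprepared food → 0% → £0.00
Peanut butter £3.67: unprepared food → 0% → £0.00
Storage bin £23.83: other taxable items → 3% → £0.7149
Subtotal = £174.47; unrounded tax = £1.8858 → £1.89; total due = £176.36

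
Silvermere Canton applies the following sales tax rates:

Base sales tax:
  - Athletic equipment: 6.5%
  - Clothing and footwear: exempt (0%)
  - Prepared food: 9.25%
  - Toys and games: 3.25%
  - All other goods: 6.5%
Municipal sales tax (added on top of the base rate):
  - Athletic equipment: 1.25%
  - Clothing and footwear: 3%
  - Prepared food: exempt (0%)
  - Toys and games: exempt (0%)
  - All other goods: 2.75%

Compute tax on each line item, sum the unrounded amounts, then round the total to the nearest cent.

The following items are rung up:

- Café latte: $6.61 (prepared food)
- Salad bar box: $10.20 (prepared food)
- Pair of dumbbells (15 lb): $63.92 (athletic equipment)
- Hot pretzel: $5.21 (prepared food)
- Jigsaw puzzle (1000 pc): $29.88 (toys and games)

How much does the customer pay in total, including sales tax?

$123.78

Café latte $6.61: prepared food → 9.25% + 0% municipal = 9.25% → $0.611425
Salad bar box $10.20: prepared food → 9.25% + 0% municipal = 9.25% → $0.9435
Pair of dumbbells (15 lb) $63.92: athletic equipment → 6.5% + 1.25% municipal = 7.75% → $4.9538
Hot pretzel $5.21: prepared food → 9.25% + 0% municipal = 9.25% → $0.481925
Jigsaw puzzle (1000 pc) $29.88: toys and games → 3.25% + 0% municipal = 3.25% → $0.9711
Subtotal = $115.82; unrounded tax = $7.96175 → $7.96; total due = $123.78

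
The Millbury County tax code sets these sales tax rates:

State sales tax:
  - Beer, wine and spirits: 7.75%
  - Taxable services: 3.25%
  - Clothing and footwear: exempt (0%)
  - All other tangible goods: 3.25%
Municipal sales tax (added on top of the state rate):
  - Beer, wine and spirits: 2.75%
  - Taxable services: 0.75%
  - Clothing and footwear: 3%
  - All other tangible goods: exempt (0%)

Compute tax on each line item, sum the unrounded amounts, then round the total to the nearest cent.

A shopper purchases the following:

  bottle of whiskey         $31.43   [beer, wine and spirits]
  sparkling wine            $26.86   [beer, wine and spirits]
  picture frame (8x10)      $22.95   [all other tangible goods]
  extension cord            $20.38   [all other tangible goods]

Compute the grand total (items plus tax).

Bottle of whiskey $31.43: beer, wine and spirits → 7.75% + 2.75% municipal = 10.5% → $3.30015
Sparkling wine $26.86: beer, wine and spirits → 7.75% + 2.75% municipal = 10.5% → $2.8203
Picture frame (8x10) $22.95: all other tangible goods → 3.25% + 0% municipal = 3.25% → $0.745875
Extension cord $20.38: all other tangible goods → 3.25% + 0% municipal = 3.25% → $0.66235
Subtotal = $101.62; unrounded tax = $7.528675 → $7.53; total due = $109.15

$109.15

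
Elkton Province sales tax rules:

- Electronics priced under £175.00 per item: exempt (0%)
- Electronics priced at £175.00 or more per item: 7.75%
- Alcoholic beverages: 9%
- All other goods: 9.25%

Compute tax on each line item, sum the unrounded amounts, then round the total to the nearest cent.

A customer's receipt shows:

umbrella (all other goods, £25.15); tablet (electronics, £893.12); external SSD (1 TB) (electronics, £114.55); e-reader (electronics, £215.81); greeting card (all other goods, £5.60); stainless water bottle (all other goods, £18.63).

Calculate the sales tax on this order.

£90.51

Umbrella £25.15: all other goods → 9.25% → £2.326375
Tablet £893.12: electronics, £175.00 or more → 7.75% → £69.2168
External SSD (1 TB) £114.55: electronics, under £175.00 → 0% → £0.00
E-reader £215.81: electronics, £175.00 or more → 7.75% → £16.725275
Greeting card £5.60: all other goods → 9.25% → £0.518
Stainless water bottle £18.63: all other goods → 9.25% → £1.723275
Unrounded tax sum = £90.509725 → £90.51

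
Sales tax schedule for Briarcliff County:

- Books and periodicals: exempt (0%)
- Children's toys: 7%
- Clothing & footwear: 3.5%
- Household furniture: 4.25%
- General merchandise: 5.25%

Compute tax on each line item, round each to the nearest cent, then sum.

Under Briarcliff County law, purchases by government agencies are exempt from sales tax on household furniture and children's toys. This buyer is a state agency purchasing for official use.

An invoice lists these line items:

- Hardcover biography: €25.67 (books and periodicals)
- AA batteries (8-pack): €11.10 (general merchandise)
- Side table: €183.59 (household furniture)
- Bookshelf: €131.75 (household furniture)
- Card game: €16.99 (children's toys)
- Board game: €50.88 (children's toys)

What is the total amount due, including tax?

Hardcover biography €25.67: books and periodicals → 0% → €0.00
AA batteries (8-pack) €11.10: general merchandise → 5.25% → €0.58
Side table €183.59: household furniture, buyer-exempt → 0% → €0.00
Bookshelf €131.75: household furniture, buyer-exempt → 0% → €0.00
Card game €16.99: children's toys, buyer-exempt → 0% → €0.00
Board game €50.88: children's toys, buyer-exempt → 0% → €0.00
Subtotal = €419.98; tax = €0.58; total due = €420.56

€420.56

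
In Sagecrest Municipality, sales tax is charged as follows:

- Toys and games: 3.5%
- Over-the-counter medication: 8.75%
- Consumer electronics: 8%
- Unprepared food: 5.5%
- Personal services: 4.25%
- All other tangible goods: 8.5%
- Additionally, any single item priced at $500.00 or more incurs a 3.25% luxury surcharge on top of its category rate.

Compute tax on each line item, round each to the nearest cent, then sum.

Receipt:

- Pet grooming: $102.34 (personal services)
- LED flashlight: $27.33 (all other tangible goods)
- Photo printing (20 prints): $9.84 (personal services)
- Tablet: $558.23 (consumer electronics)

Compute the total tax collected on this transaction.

Pet grooming $102.34: personal services → 4.25% → $4.35
LED flashlight $27.33: all other tangible goods → 8.5% → $2.32
Photo printing (20 prints) $9.84: personal services → 4.25% → $0.42
Tablet $558.23: consumer electronics → 8% + 3.25% surcharge = 11.25% → $62.80
Total tax = $4.35 + $2.32 + $0.42 + $62.80 = $69.89

$69.89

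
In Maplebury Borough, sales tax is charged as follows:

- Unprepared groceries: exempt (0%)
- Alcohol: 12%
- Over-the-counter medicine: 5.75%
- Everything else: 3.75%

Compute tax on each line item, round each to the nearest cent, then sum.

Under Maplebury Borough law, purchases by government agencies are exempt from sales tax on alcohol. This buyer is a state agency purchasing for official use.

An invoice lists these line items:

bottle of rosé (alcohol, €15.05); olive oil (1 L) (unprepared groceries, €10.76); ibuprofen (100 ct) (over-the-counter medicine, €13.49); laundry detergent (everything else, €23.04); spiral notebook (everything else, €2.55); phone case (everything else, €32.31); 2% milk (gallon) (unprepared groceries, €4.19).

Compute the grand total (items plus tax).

Bottle of rosé €15.05: alcohol, buyer-exempt → 0% → €0.00
Olive oil (1 L) €10.76: unprepared groceries → 0% → €0.00
Ibuprofen (100 ct) €13.49: over-the-counter medicine → 5.75% → €0.78
Laundry detergent €23.04: everything else → 3.75% → €0.86
Spiral notebook €2.55: everything else → 3.75% → €0.10
Phone case €32.31: everything else → 3.75% → €1.21
2% milk (gallon) €4.19: unprepared groceries → 0% → €0.00
Subtotal = €101.39; tax = €2.95; total due = €104.34

€104.34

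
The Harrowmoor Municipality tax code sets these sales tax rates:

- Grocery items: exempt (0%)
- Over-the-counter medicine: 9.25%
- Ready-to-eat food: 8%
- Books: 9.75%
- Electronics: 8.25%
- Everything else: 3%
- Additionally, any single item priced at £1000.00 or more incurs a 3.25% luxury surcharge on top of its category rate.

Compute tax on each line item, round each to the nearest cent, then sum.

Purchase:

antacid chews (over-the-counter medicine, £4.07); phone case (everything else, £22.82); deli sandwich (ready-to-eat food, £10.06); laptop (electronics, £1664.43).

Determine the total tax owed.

£193.27

Antacid chews £4.07: over-the-counter medicine → 9.25% → £0.38
Phone case £22.82: everything else → 3% → £0.68
Deli sandwich £10.06: ready-to-eat food → 8% → £0.80
Laptop £1664.43: electronics → 8.25% + 3.25% surcharge = 11.5% → £191.41
Total tax = £0.38 + £0.68 + £0.80 + £191.41 = £193.27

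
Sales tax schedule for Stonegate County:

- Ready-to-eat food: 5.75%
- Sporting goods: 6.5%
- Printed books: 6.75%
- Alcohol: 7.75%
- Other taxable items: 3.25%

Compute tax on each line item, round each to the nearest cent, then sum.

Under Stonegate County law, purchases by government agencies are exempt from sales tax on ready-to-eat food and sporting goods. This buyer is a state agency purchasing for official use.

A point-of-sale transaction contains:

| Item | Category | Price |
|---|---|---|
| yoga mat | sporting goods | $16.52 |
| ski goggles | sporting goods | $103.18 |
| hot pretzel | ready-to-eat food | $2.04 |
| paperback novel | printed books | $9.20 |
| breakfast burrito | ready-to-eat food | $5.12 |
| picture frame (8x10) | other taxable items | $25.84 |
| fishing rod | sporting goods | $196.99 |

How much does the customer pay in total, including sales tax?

Yoga mat $16.52: sporting goods, buyer-exempt → 0% → $0.00
Ski goggles $103.18: sporting goods, buyer-exempt → 0% → $0.00
Hot pretzel $2.04: ready-to-eat food, buyer-exempt → 0% → $0.00
Paperback novel $9.20: printed books → 6.75% → $0.62
Breakfast burrito $5.12: ready-to-eat food, buyer-exempt → 0% → $0.00
Picture frame (8x10) $25.84: other taxable items → 3.25% → $0.84
Fishing rod $196.99: sporting goods, buyer-exempt → 0% → $0.00
Subtotal = $358.89; tax = $1.46; total due = $360.35

$360.35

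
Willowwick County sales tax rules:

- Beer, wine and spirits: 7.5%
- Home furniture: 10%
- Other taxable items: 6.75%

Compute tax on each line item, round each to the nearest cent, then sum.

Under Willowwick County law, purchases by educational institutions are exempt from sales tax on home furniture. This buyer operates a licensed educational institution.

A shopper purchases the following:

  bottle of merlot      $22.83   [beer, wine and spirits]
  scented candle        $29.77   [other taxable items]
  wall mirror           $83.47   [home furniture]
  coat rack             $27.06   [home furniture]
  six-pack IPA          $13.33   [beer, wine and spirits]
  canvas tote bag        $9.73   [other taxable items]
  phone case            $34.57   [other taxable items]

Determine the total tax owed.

Bottle of merlot $22.83: beer, wine and spirits → 7.5% → $1.71
Scented candle $29.77: other taxable items → 6.75% → $2.01
Wall mirror $83.47: home furniture, buyer-exempt → 0% → $0.00
Coat rack $27.06: home furniture, buyer-exempt → 0% → $0.00
Six-pack IPA $13.33: beer, wine and spirits → 7.5% → $1.00
Canvas tote bag $9.73: other taxable items → 6.75% → $0.66
Phone case $34.57: other taxable items → 6.75% → $2.33
Total tax = $1.71 + $2.01 + $1.00 + $0.66 + $2.33 = $7.71

$7.71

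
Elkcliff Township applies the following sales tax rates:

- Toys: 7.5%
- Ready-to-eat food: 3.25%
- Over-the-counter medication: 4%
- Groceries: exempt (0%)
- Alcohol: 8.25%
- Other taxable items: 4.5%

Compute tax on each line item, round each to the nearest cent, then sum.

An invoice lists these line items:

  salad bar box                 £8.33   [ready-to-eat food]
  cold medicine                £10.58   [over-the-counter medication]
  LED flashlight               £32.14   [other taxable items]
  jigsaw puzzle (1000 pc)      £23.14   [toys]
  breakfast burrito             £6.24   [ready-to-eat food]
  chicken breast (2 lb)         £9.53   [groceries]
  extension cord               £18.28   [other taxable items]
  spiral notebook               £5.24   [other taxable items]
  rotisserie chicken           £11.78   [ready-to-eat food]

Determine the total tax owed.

£5.52

Salad bar box £8.33: ready-to-eat food → 3.25% → £0.27
Cold medicine £10.58: over-the-counter medication → 4% → £0.42
LED flashlight £32.14: other taxable items → 4.5% → £1.45
Jigsaw puzzle (1000 pc) £23.14: toys → 7.5% → £1.74
Breakfast burrito £6.24: ready-to-eat food → 3.25% → £0.20
Chicken breast (2 lb) £9.53: groceries → 0% → £0.00
Extension cord £18.28: other taxable items → 4.5% → £0.82
Spiral notebook £5.24: other taxable items → 4.5% → £0.24
Rotisserie chicken £11.78: ready-to-eat food → 3.25% → £0.38
Total tax = £0.27 + £0.42 + £1.45 + £1.74 + £0.20 + £0.82 + £0.24 + £0.38 = £5.52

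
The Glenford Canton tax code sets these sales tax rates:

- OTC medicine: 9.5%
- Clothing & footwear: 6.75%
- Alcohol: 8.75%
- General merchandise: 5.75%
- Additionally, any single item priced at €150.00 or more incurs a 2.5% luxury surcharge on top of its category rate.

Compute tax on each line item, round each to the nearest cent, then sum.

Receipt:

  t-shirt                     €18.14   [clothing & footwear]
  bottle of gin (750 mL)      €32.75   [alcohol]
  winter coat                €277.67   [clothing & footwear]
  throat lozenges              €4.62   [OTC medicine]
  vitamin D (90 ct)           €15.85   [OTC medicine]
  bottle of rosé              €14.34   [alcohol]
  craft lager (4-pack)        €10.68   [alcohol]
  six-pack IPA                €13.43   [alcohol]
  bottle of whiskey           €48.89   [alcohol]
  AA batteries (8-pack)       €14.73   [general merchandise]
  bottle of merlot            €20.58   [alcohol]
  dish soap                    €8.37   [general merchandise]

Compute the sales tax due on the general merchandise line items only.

€1.33

AA batteries (8-pack) €14.73: general merchandise → 5.75% → €0.85
Dish soap €8.37: general merchandise → 5.75% → €0.48
Tax on general merchandise = €0.85 + €0.48 = €1.33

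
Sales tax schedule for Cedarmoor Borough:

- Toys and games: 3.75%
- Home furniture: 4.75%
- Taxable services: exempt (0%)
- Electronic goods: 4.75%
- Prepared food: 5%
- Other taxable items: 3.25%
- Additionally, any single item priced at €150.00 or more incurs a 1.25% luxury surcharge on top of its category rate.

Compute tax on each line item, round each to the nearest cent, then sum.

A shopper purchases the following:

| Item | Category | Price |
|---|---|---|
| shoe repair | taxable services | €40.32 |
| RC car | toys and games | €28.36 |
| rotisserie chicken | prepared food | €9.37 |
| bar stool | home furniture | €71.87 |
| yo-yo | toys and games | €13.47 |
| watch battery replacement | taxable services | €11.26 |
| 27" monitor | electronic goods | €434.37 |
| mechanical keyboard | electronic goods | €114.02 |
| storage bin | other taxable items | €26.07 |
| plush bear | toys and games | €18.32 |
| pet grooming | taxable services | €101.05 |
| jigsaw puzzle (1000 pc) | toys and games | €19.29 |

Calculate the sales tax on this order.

€39.19

Shoe repair €40.32: taxable services → 0% → €0.00
RC car €28.36: toys and games → 3.75% → €1.06
Rotisserie chicken €9.37: prepared food → 5% → €0.47
Bar stool €71.87: home furniture → 4.75% → €3.41
Yo-yo €13.47: toys and games → 3.75% → €0.51
Watch battery replacement €11.26: taxable services → 0% → €0.00
27" monitor €434.37: electronic goods → 4.75% + 1.25% surcharge = 6% → €26.06
Mechanical keyboard €114.02: electronic goods → 4.75% → €5.42
Storage bin €26.07: other taxable items → 3.25% → €0.85
Plush bear €18.32: toys and games → 3.75% → €0.69
Pet grooming €101.05: taxable services → 0% → €0.00
Jigsaw puzzle (1000 pc) €19.29: toys and games → 3.75% → €0.72
Total tax = €1.06 + €0.47 + €3.41 + €0.51 + €26.06 + €5.42 + €0.85 + €0.69 + €0.72 = €39.19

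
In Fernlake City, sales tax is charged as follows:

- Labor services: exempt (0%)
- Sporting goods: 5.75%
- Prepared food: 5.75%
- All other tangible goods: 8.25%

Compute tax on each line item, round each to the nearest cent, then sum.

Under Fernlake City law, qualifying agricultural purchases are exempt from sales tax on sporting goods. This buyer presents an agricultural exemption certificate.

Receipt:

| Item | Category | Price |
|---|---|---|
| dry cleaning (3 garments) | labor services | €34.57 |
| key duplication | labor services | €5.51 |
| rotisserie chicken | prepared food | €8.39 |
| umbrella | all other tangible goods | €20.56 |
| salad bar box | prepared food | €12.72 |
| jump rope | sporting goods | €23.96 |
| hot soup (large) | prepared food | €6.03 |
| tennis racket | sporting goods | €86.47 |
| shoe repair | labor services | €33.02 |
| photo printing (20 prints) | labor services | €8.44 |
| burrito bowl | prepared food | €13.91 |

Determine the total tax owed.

€4.06

Dry cleaning (3 garments) €34.57: labor services → 0% → €0.00
Key duplication €5.51: labor services → 0% → €0.00
Rotisserie chicken €8.39: prepared food → 5.75% → €0.48
Umbrella €20.56: all other tangible goods → 8.25% → €1.70
Salad bar box €12.72: prepared food → 5.75% → €0.73
Jump rope €23.96: sporting goods, buyer-exempt → 0% → €0.00
Hot soup (large) €6.03: prepared food → 5.75% → €0.35
Tennis racket €86.47: sporting goods, buyer-exempt → 0% → €0.00
Shoe repair €33.02: labor services → 0% → €0.00
Photo printing (20 prints) €8.44: labor services → 0% → €0.00
Burrito bowl €13.91: prepared food → 5.75% → €0.80
Total tax = €0.48 + €1.70 + €0.73 + €0.35 + €0.80 = €4.06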